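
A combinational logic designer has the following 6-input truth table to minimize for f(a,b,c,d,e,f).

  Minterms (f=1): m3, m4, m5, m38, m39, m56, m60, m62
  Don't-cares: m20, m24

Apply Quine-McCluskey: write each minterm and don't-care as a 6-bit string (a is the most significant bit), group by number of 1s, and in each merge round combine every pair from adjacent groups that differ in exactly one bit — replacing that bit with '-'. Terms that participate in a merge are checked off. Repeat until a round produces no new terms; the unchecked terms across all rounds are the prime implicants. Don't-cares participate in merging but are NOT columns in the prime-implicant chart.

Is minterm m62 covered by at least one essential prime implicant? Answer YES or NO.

YES

size-2^0 implicants → 000011  000100(✓)  000101(✓)  010100(✓)  011000(✓)  100110(✓)  100111(✓)  111000(✓)  111100(✓)  111110(✓)
size-2^1 implicants → -11000  0-0100  00010-  10011-  111-00  1111-0
Unchecked terms (primes): -11000, 0-0100, 000011, 00010-, 10011-, 111-00, 1111-0
Minterm coverage:
  m3 ⊆ 000011 [E]
  m4 ⊆ 0-0100,00010-
  m5 ⊆ 00010- [E]
  m38 ⊆ 10011- [E]
  m39 ⊆ 10011- [E]
  m56 ⊆ -11000,111-00
  m60 ⊆ 111-00,1111-0
  m62 ⊆ 1111-0 [E]
E = {000011, 00010-, 10011-, 1111-0}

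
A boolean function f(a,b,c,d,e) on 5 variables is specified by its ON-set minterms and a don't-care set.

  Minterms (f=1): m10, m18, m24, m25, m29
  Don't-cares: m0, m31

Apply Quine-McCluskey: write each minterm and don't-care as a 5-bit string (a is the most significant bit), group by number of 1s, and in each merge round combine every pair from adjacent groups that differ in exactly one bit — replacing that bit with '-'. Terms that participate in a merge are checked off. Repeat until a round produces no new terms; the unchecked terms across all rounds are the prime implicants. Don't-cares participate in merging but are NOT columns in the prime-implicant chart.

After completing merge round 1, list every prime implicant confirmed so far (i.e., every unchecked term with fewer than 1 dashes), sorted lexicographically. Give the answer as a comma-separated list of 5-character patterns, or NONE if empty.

size-2^0 implicants → 00000  01010  10010  11000(✓)  11001(✓)  11101(✓)  11111(✓)
size-2^1 implicants → 11-01  1100-  111-1
Unchecked terms (primes): 00000, 01010, 10010, 11-01, 1100-, 111-1

00000, 01010, 10010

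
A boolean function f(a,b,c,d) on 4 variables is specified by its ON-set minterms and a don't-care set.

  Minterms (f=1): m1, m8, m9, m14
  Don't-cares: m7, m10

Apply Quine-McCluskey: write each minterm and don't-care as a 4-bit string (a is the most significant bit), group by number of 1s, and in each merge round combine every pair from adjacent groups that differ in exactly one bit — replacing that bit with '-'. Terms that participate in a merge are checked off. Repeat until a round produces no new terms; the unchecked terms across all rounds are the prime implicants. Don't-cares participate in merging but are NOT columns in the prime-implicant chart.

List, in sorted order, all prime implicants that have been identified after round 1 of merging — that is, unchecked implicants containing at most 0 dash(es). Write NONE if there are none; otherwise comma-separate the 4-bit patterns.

0111

[col 0] 0001*, 0111, 1000*, 1001*, 1010*, 1110*
[col 1] -001, 1-10, 10-0, 100-
Prime implicants: -001, 0111, 1-10, 10-0, 100-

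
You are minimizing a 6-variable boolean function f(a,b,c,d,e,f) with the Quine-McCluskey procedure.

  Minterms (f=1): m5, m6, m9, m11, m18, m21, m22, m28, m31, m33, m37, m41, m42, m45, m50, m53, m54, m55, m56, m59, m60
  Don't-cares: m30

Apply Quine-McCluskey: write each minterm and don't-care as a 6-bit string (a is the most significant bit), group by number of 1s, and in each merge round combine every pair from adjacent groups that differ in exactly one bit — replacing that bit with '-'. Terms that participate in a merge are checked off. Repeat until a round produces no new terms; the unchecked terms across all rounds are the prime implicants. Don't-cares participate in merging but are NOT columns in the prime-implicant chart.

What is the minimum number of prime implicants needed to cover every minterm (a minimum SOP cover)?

11

size-2^0 implicants → 000101(✓)  000110(✓)  001001(✓)  001011(✓)  010010(✓)  010101(✓)  010110(✓)  011100(✓)  011110(✓)  011111(✓)  100001(✓)  100101(✓)  101001(✓)  101010  101101(✓)  110010(✓)  110101(✓)  110110(✓)  110111(✓)  111000(✓)  111011  111100(✓)
size-2^1 implicants → -00101(✓)  -01001  -10010(✓)  -10101(✓)  -10110(✓)  -11100  0-0101(✓)  0-0110  0010-1  01-110  010-10(✓)  0111-0  01111-  1-0101(✓)  10-001(✓)  10-101(✓)  100-01(✓)  101-01(✓)  110-10(✓)  1101-1  11011-  111-00
size-2^2 implicants → --0101  -10-10  10--01
Unchecked terms (primes): --0101, -01001, -10-10, -11100, 0-0110, 0010-1, 01-110, 0111-0, 01111-, 10--01, 101010, 1101-1, 11011-, 111-00, 111011
Minterm coverage:
  m5 ⊆ --0101 [E]
  m6 ⊆ 0-0110 [E]
  m9 ⊆ -01001,0010-1
  m11 ⊆ 0010-1 [E]
  m18 ⊆ -10-10 [E]
  m21 ⊆ --0101 [E]
  m22 ⊆ -10-10,0-0110,01-110
  m28 ⊆ -11100,0111-0
  m31 ⊆ 01111- [E]
  m33 ⊆ 10--01 [E]
  m37 ⊆ --0101,10--01
  m41 ⊆ -01001,10--01
  m42 ⊆ 101010 [E]
  m45 ⊆ 10--01 [E]
  m50 ⊆ -10-10 [E]
  m53 ⊆ --0101,1101-1
  m54 ⊆ -10-10,11011-
  m55 ⊆ 1101-1,11011-
  m56 ⊆ 111-00 [E]
  m59 ⊆ 111011 [E]
  m60 ⊆ -11100,111-00
E = {--0101, -10-10, 0-0110, 0010-1, 01111-, 10--01, 101010, 111-00, 111011}
Petrick residual → -11100, 1101-1
Cover = c'de'f + bc'ef' + bcde'f' + a'c'def' + a'b'cd'f + a'bcde + ab'e'f + ab'cd'ef' + abc'df + abce'f' + abcd'ef  |cover|=11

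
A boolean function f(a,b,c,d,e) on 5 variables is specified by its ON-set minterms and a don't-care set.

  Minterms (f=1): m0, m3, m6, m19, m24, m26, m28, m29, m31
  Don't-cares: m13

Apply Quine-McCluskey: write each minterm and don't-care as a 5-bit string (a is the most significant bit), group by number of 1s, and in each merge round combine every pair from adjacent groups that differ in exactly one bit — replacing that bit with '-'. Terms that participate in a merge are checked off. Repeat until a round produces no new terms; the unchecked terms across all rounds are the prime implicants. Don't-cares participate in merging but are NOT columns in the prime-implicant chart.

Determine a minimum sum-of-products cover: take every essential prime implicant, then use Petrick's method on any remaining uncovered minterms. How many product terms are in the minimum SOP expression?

6

Round 0: 00000 00011✓ 00110 01101✓ 10011✓ 11000✓ 11010✓ 11100✓ 11101✓ 11111✓
Round 1: -0011 -1101 11-00 110-0 111-1 1110-
PIs = {-0011, -1101, 00000, 00110, 11-00, 110-0, 111-1, 1110-}
Coverage chart:
  m0: 00000 ←essential
  m3: -0011 ←essential
  m6: 00110 ←essential
  m19: -0011 ←essential
  m24: 11-00,110-0
  m26: 110-0 ←essential
  m28: 11-00,1110-
  m29: -1101,111-1,1110-
  m31: 111-1 ←essential
Essential: -0011, 00000, 00110, 110-0, 111-1
Petrick residual → 11-00
Min cover (6 terms): b'c'de + a'b'c'd'e' + a'b'cde' + abd'e' + abc'e' + abce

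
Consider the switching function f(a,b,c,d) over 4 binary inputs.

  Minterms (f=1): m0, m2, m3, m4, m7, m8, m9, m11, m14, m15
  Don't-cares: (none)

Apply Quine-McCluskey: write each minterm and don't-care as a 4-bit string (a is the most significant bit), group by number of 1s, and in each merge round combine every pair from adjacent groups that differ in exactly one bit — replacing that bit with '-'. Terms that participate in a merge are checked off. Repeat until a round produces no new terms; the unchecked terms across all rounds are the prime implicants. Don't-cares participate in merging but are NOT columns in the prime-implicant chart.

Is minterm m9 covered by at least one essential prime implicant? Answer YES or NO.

NO

Round 0: 0000✓ 0010✓ 0011✓ 0100✓ 0111✓ 1000✓ 1001✓ 1011✓ 1110✓ 1111✓
Round 1: -000 -011✓ -111✓ 0-00 0-11✓ 00-0 001- 1-11✓ 10-1 100- 111-
Round 2: --11
PIs = {--11, -000, 0-00, 00-0, 001-, 10-1, 100-, 111-}
Coverage chart:
  m0: -000,0-00,00-0
  m2: 00-0,001-
  m3: --11,001-
  m4: 0-00 ←essential
  m7: --11 ←essential
  m8: -000,100-
  m9: 10-1,100-
  m11: --11,10-1
  m14: 111- ←essential
  m15: --11,111-
Essential: --11, 0-00, 111-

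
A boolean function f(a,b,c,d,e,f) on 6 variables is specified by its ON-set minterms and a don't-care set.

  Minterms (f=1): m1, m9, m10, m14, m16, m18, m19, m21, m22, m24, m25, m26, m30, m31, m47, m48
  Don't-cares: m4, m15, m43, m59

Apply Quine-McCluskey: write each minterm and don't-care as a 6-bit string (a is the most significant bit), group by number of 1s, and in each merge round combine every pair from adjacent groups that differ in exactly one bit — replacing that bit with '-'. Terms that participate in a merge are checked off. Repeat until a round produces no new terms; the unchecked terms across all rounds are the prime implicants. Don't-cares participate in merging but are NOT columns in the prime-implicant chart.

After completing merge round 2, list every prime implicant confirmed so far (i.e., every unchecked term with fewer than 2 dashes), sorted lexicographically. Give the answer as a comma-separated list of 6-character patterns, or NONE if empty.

-01111, -10000, 0-1001, 00-001, 000100, 01001-, 010101, 01100-, 1-1011, 101-11

Round 0: 000001✓ 000100 001001✓ 001010✓ 001110✓ 001111✓ 010000✓ 010010✓ 010011✓ 010101 010110✓ 011000✓ 011001✓ 011010✓ 011110✓ 011111✓ 101011✓ 101111✓ 110000✓ 111011✓
Round 1: -01111 -10000 0-1001 0-1010✓ 0-1110✓ 0-1111✓ 00-001 001-10✓ 00111-✓ 01-000✓ 01-010✓ 01-110✓ 010-10✓ 0100-0✓ 01001- 011-10✓ 0110-0✓ 01100- 01111-✓ 1-1011 101-11
Round 2: 0-1-10 0-111- 01--10 01-0-0
PIs = {-01111, -10000, 0-1-10, 0-1001, 0-111-, 00-001, 000100, 01--10, 01-0-0, 01001-, 010101, 01100-, 1-1011, 101-11}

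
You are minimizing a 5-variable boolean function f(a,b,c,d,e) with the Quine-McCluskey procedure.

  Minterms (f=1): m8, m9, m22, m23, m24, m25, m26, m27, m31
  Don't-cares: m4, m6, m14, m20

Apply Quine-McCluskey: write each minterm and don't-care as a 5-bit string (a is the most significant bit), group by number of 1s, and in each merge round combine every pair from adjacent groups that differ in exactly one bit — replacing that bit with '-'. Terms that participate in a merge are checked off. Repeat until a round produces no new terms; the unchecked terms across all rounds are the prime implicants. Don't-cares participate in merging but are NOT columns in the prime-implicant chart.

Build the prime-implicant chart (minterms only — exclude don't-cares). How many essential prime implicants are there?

2

[col 0] 00100*, 00110*, 01000*, 01001*, 01110*, 10100*, 10110*, 10111*, 11000*, 11001*, 11010*, 11011*, 11111*
[col 1] -0100*, -0110*, -1000*, -1001*, 0-110, 001-0*, 0100-*, 1-111, 101-0*, 1011-, 11-11, 110-0*, 110-1*, 1100-*, 1101-*
[col 2] -01-0, -100-, 110--
Prime implicants: -01-0, -100-, 0-110, 1-111, 1011-, 11-11, 110--
PI chart (minterm → PIs covering it):
  8 | -100-  (sole → essential)
  9 | -100-  (sole → essential)
  22 | -01-0,1011-
  23 | 1-111,1011-
  24 | -100-,110--
  25 | -100-,110--
  26 | 110--  (sole → essential)
  27 | 11-11,110--
  31 | 1-111,11-11
Essential prime implicants: -100-, 110--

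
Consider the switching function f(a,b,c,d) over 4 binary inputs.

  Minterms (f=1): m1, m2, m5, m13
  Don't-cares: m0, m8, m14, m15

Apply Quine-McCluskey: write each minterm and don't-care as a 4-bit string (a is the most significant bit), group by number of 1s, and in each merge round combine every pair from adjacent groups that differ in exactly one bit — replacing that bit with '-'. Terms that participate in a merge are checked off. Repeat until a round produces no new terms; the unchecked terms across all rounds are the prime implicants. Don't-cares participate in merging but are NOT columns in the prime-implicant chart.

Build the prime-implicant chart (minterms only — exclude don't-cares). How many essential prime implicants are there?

[col 0] 0000*, 0001*, 0010*, 0101*, 1000*, 1101*, 1110*, 1111*
[col 1] -000, -101, 0-01, 00-0, 000-, 11-1, 111-
Prime implicants: -000, -101, 0-01, 00-0, 000-, 11-1, 111-
PI chart (minterm → PIs covering it):
  1 | 0-01,000-
  2 | 00-0  (sole → essential)
  5 | -101,0-01
  13 | -101,11-1
Essential prime implicants: 00-0

1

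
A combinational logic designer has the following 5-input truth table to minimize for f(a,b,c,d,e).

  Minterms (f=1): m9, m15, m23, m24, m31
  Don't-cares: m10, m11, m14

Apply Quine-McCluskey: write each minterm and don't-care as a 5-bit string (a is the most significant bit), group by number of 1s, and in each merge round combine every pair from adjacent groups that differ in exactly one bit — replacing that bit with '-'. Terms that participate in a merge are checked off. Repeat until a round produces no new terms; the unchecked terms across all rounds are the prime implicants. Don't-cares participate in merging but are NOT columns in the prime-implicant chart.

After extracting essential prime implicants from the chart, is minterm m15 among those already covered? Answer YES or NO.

NO

size-2^0 implicants → 01001(✓)  01010(✓)  01011(✓)  01110(✓)  01111(✓)  10111(✓)  11000  11111(✓)
size-2^1 implicants → -1111  01-10(✓)  01-11(✓)  010-1  0101-(✓)  0111-(✓)  1-111
size-2^2 implicants → 01-1-
Unchecked terms (primes): -1111, 01-1-, 010-1, 1-111, 11000
Minterm coverage:
  m9 ⊆ 010-1 [E]
  m15 ⊆ -1111,01-1-
  m23 ⊆ 1-111 [E]
  m24 ⊆ 11000 [E]
  m31 ⊆ -1111,1-111
E = {010-1, 1-111, 11000}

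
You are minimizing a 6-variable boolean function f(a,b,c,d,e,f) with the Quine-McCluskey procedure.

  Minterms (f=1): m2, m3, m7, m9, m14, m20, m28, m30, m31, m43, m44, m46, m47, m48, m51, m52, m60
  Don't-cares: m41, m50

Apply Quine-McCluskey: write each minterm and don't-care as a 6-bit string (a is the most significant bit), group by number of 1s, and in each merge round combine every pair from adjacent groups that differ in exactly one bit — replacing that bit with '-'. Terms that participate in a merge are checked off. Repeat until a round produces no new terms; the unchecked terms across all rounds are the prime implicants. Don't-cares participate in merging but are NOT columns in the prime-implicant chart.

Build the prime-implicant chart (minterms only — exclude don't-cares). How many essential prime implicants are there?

size-2^0 implicants → 000010(✓)  000011(✓)  000111(✓)  001001(✓)  001110(✓)  010100(✓)  011100(✓)  011110(✓)  011111(✓)  101001(✓)  101011(✓)  101100(✓)  101110(✓)  101111(✓)  110000(✓)  110010(✓)  110011(✓)  110100(✓)  111100(✓)
size-2^1 implicants → -01001  -01110  -10100(✓)  -11100(✓)  0-1110  000-11  00001-  01-100(✓)  0111-0  01111-  1-1100  101-11  1010-1  1011-0  10111-  11-100(✓)  110-00  1100-0  11001-
size-2^2 implicants → -1-100
Unchecked terms (primes): -01001, -01110, -1-100, 0-1110, 000-11, 00001-, 0111-0, 01111-, 1-1100, 101-11, 1010-1, 1011-0, 10111-, 110-00, 1100-0, 11001-
Minterm coverage:
  m2 ⊆ 00001- [E]
  m3 ⊆ 000-11,00001-
  m7 ⊆ 000-11 [E]
  m9 ⊆ -01001 [E]
  m14 ⊆ -01110,0-1110
  m20 ⊆ -1-100 [E]
  m28 ⊆ -1-100,0111-0
  m30 ⊆ 0-1110,0111-0,01111-
  m31 ⊆ 01111- [E]
  m43 ⊆ 101-11,1010-1
  m44 ⊆ 1-1100,1011-0
  m46 ⊆ -01110,1011-0,10111-
  m47 ⊆ 101-11,10111-
  m48 ⊆ 110-00,1100-0
  m51 ⊆ 11001- [E]
  m52 ⊆ -1-100,110-00
  m60 ⊆ -1-100,1-1100
E = {-01001, -1-100, 000-11, 00001-, 01111-, 11001-}

6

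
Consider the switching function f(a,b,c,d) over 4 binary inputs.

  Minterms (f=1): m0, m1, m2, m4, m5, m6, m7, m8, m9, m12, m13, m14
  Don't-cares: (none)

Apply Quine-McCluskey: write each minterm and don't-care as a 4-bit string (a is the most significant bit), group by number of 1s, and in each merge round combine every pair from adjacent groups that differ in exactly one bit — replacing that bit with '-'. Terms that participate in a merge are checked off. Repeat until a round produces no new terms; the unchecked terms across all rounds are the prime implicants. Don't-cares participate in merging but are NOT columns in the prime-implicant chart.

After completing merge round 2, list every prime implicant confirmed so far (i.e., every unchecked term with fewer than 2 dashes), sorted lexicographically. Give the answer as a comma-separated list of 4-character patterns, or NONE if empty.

[col 0] 0000*, 0001*, 0010*, 0100*, 0101*, 0110*, 0111*, 1000*, 1001*, 1100*, 1101*, 1110*
[col 1] -000*, -001*, -100*, -101*, -110*, 0-00*, 0-01*, 0-10*, 00-0*, 000-*, 01-0*, 01-1*, 010-*, 011-*, 1-00*, 1-01*, 100-*, 11-0*, 110-*
[col 2] --00*, --01*, -00-*, -1-0, -10-*, 0--0, 0-0-*, 01--, 1-0-*
[col 3] --0-
Prime implicants: --0-, -1-0, 0--0, 01--

NONE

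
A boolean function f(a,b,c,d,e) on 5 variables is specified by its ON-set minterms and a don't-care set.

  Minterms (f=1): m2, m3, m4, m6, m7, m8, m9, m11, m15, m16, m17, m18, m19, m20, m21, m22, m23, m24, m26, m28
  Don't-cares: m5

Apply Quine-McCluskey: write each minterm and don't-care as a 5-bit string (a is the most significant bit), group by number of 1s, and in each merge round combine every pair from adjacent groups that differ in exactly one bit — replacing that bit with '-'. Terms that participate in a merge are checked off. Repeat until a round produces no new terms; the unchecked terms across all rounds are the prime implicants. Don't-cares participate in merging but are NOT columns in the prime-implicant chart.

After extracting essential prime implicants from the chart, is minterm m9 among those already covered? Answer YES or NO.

[col 0] 00010*, 00011*, 00100*, 00101*, 00110*, 00111*, 01000*, 01001*, 01011*, 01111*, 10000*, 10001*, 10010*, 10011*, 10100*, 10101*, 10110*, 10111*, 11000*, 11010*, 11100*
[col 1] -0010*, -0011*, -0100*, -0101*, -0110*, -0111*, -1000, 0-011*, 0-111*, 00-10*, 00-11*, 0001-*, 001-0*, 001-1*, 0010-*, 0011-*, 01-11*, 010-1, 0100-, 1-000*, 1-010*, 1-100*, 10-00*, 10-01*, 10-10*, 10-11*, 100-0*, 100-1*, 1000-*, 1001-*, 101-0*, 101-1*, 1010-*, 1011-*, 11-00*, 110-0*
[col 2] -0-10*, -0-11*, -001-*, -01-0*, -01-1*, -010-*, -011-*, 0--11, 00-1-*, 001--*, 1--00, 1-0-0, 10--0*, 10--1*, 10-0-*, 10-1-*, 100--*, 101--*
[col 3] -0-1-, -01--, 10---
Prime implicants: -0-1-, -01--, -1000, 0--11, 010-1, 0100-, 1--00, 1-0-0, 10---
PI chart (minterm → PIs covering it):
  2 | -0-1-  (sole → essential)
  3 | -0-1-,0--11
  4 | -01--  (sole → essential)
  6 | -0-1-,-01--
  7 | -0-1-,-01--,0--11
  8 | -1000,0100-
  9 | 010-1,0100-
  11 | 0--11,010-1
  15 | 0--11  (sole → essential)
  16 | 1--00,1-0-0,10---
  17 | 10---  (sole → essential)
  18 | -0-1-,1-0-0,10---
  19 | -0-1-,10---
  20 | -01--,1--00,10---
  21 | -01--,10---
  22 | -0-1-,-01--,10---
  23 | -0-1-,-01--,10---
  24 | -1000,1--00,1-0-0
  26 | 1-0-0  (sole → essential)
  28 | 1--00  (sole → essential)
Essential prime implicants: -0-1-, -01--, 0--11, 1--00, 1-0-0, 10---

NO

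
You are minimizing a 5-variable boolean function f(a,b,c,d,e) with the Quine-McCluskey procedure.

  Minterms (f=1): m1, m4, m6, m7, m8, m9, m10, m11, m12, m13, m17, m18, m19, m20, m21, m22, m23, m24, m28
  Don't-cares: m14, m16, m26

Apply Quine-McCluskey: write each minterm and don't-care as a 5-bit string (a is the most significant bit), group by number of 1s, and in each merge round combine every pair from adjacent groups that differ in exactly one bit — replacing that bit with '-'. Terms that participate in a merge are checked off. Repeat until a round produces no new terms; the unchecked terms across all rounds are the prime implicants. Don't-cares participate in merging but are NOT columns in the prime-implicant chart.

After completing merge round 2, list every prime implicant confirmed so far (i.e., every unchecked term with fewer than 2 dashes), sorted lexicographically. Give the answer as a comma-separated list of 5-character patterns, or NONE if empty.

-0001, 0-001

Round 0: 00001✓ 00100✓ 00110✓ 00111✓ 01000✓ 01001✓ 01010✓ 01011✓ 01100✓ 01101✓ 01110✓ 10000✓ 10001✓ 10010✓ 10011✓ 10100✓ 10101✓ 10110✓ 10111✓ 11000✓ 11010✓ 11100✓
Round 1: -0001 -0100✓ -0110✓ -0111✓ -1000✓ -1010✓ -1100✓ 0-001 0-100✓ 0-110✓ 001-0✓ 0011-✓ 01-00✓ 01-01✓ 01-10✓ 010-0✓ 010-1✓ 0100-✓ 0101-✓ 011-0✓ 0110-✓ 1-000✓ 1-010✓ 1-100✓ 10-00✓ 10-01✓ 10-10✓ 10-11✓ 100-0✓ 100-1✓ 1000-✓ 1001-✓ 101-0✓ 101-1✓ 1010-✓ 1011-✓ 11-00✓ 110-0✓
Round 2: --100 -01-0 -011- -1-00 -10-0 0-1-0 01--0 01-0- 010-- 1--00 1-0-0 10--0✓ 10--1✓ 10-0-✓ 10-1-✓ 100--✓ 101--✓
Round 3: 10---
PIs = {--100, -0001, -01-0, -011-, -1-00, -10-0, 0-001, 0-1-0, 01--0, 01-0-, 010--, 1--00, 1-0-0, 10---}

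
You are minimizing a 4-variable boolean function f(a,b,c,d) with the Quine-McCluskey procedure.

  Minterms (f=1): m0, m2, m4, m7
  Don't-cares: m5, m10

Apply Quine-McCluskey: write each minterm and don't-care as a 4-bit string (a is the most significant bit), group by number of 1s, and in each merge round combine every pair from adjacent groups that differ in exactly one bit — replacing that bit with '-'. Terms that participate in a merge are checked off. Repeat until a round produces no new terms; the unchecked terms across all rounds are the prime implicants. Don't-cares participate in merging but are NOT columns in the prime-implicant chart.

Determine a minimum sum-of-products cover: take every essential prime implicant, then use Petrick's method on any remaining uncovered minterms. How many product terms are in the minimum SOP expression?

3

size-2^0 implicants → 0000(✓)  0010(✓)  0100(✓)  0101(✓)  0111(✓)  1010(✓)
size-2^1 implicants → -010  0-00  00-0  01-1  010-
Unchecked terms (primes): -010, 0-00, 00-0, 01-1, 010-
Minterm coverage:
  m0 ⊆ 0-00,00-0
  m2 ⊆ -010,00-0
  m4 ⊆ 0-00,010-
  m7 ⊆ 01-1 [E]
E = {01-1}
Petrick residual → -010, 0-00
Cover = b'cd' + a'c'd' + a'bd  |cover|=3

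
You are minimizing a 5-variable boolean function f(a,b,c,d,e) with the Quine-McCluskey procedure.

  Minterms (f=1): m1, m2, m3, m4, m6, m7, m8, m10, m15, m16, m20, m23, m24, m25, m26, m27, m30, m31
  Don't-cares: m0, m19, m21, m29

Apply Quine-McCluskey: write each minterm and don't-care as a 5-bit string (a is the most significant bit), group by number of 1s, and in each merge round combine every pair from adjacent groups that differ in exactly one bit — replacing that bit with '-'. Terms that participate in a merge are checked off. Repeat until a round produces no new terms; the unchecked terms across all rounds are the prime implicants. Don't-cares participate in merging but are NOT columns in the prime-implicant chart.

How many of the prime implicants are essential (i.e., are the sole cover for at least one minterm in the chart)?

Round 0: 00000✓ 00001✓ 00010✓ 00011✓ 00100✓ 00110✓ 00111✓ 01000✓ 01010✓ 01111✓ 10000✓ 10011✓ 10100✓ 10101✓ 10111✓ 11000✓ 11001✓ 11010✓ 11011✓ 11101✓ 11110✓ 11111✓
Round 1: -0000✓ -0011✓ -0100✓ -0111✓ -1000✓ -1010✓ -1111✓ 0-000✓ 0-010✓ 0-111✓ 00-00✓ 00-10✓ 00-11✓ 000-0✓ 000-1✓ 0000-✓ 0001-✓ 001-0✓ 0011-✓ 010-0✓ 1-000✓ 1-011✓ 1-101✓ 1-111✓ 10-00✓ 10-11✓ 101-1✓ 1010- 11-01✓ 11-10✓ 11-11✓ 110-0✓ 110-1✓ 1100-✓ 1101-✓ 111-1✓ 1111-✓
Round 2: --000 --111 -0-00 -0-11 -10-0 0-0-0 00--0 00-1- 000-- 1--11 1-1-1 11--1 11-1- 110--
PIs = {--000, --111, -0-00, -0-11, -10-0, 0-0-0, 00--0, 00-1-, 000--, 1--11, 1-1-1, 1010-, 11--1, 11-1-, 110--}
Coverage chart:
  m1: 000-- ←essential
  m2: 0-0-0,00--0,00-1-,000--
  m3: -0-11,00-1-,000--
  m4: -0-00,00--0
  m6: 00--0,00-1-
  m7: --111,-0-11,00-1-
  m8: --000,-10-0,0-0-0
  m10: -10-0,0-0-0
  m15: --111 ←essential
  m16: --000,-0-00
  m20: -0-00,1010-
  m23: --111,-0-11,1--11,1-1-1
  m24: --000,-10-0,110--
  m25: 11--1,110--
  m26: -10-0,11-1-,110--
  m27: 1--11,11--1,11-1-,110--
  m30: 11-1- ←essential
  m31: --111,1--11,1-1-1,11--1,11-1-
Essential: --111, 000--, 11-1-

3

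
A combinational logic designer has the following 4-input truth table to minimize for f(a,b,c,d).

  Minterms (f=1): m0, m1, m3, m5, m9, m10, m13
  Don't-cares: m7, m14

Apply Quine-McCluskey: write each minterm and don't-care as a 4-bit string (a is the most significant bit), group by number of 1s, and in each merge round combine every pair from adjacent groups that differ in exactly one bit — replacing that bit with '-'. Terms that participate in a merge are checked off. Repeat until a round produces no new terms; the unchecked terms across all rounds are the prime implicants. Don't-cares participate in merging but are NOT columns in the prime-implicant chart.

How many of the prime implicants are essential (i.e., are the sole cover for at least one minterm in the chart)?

[col 0] 0000*, 0001*, 0011*, 0101*, 0111*, 1001*, 1010*, 1101*, 1110*
[col 1] -001*, -101*, 0-01*, 0-11*, 00-1*, 000-, 01-1*, 1-01*, 1-10
[col 2] --01, 0--1
Prime implicants: --01, 0--1, 000-, 1-10
PI chart (minterm → PIs covering it):
  0 | 000-  (sole → essential)
  1 | --01,0--1,000-
  3 | 0--1  (sole → essential)
  5 | --01,0--1
  9 | --01  (sole → essential)
  10 | 1-10  (sole → essential)
  13 | --01  (sole → essential)
Essential prime implicants: --01, 0--1, 000-, 1-10

4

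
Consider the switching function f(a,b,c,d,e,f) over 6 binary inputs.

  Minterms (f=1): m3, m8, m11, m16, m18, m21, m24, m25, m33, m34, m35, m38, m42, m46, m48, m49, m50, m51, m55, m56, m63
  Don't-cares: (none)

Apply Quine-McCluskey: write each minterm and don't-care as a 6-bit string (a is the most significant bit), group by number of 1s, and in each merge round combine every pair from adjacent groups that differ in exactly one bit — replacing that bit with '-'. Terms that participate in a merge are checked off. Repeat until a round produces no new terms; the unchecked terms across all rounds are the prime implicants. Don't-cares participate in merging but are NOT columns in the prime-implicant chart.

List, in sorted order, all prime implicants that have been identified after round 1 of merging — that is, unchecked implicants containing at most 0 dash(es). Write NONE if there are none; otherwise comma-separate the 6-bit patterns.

010101

[col 0] 000011*, 001000*, 001011*, 010000*, 010010*, 010101, 011000*, 011001*, 100001*, 100010*, 100011*, 100110*, 101010*, 101110*, 110000*, 110001*, 110010*, 110011*, 110111*, 111000*, 111111*
[col 1] -00011, -10000*, -10010*, -11000*, 0-1000, 00-011, 01-000*, 0100-0*, 01100-, 1-0001*, 1-0010*, 1-0011*, 10-010*, 10-110*, 100-10*, 1000-1*, 10001-*, 101-10*, 11-000*, 11-111, 110-11, 1100-0*, 1100-1*, 11000-*, 11001-*
[col 2] -1-000, -100-0, 1-00-1, 1-001-, 10--10, 1100--
Prime implicants: -00011, -1-000, -100-0, 0-1000, 00-011, 010101, 01100-, 1-00-1, 1-001-, 10--10, 11-111, 110-11, 1100--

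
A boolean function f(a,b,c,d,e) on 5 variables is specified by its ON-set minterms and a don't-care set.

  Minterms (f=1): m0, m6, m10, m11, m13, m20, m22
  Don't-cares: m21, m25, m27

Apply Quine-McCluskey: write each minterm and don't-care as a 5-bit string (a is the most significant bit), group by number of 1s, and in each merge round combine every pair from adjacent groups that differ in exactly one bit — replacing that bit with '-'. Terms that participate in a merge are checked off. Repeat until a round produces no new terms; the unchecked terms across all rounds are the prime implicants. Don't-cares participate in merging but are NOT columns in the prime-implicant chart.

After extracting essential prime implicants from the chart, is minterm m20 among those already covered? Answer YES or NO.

[col 0] 00000, 00110*, 01010*, 01011*, 01101, 10100*, 10101*, 10110*, 11001*, 11011*
[col 1] -0110, -1011, 0101-, 101-0, 1010-, 110-1
Prime implicants: -0110, -1011, 00000, 0101-, 01101, 101-0, 1010-, 110-1
PI chart (minterm → PIs covering it):
  0 | 00000  (sole → essential)
  6 | -0110  (sole → essential)
  10 | 0101-  (sole → essential)
  11 | -1011,0101-
  13 | 01101  (sole → essential)
  20 | 101-0,1010-
  22 | -0110,101-0
Essential prime implicants: -0110, 00000, 0101-, 01101

NO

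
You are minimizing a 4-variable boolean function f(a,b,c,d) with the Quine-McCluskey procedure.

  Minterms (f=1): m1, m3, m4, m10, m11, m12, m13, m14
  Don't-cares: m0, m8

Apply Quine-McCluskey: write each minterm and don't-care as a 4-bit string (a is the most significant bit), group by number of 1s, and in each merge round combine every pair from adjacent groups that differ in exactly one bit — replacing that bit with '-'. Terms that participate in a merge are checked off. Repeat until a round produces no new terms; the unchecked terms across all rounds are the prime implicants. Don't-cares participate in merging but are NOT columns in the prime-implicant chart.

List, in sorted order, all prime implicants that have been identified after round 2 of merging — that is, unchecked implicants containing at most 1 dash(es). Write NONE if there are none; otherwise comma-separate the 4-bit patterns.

-011, 00-1, 000-, 101-, 110-

Round 0: 0000✓ 0001✓ 0011✓ 0100✓ 1000✓ 1010✓ 1011✓ 1100✓ 1101✓ 1110✓
Round 1: -000✓ -011 -100✓ 0-00✓ 00-1 000- 1-00✓ 1-10✓ 10-0✓ 101- 11-0✓ 110-
Round 2: --00 1--0
PIs = {--00, -011, 00-1, 000-, 1--0, 101-, 110-}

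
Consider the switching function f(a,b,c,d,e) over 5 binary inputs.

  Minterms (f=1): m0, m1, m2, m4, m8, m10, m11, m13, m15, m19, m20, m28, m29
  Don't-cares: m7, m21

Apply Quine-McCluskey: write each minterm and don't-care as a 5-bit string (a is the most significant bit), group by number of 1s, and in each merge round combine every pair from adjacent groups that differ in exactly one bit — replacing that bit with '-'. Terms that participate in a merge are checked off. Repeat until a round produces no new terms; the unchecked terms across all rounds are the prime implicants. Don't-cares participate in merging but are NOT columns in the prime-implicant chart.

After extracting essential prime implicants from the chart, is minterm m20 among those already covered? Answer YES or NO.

Round 0: 00000✓ 00001✓ 00010✓ 00100✓ 00111✓ 01000✓ 01010✓ 01011✓ 01101✓ 01111✓ 10011 10100✓ 10101✓ 11100✓ 11101✓
Round 1: -0100 -1101 0-000✓ 0-010✓ 0-111 00-00 000-0✓ 0000- 01-11 010-0✓ 0101- 011-1 1-100✓ 1-101✓ 1010-✓ 1110-✓
Round 2: 0-0-0 1-10-
PIs = {-0100, -1101, 0-0-0, 0-111, 00-00, 0000-, 01-11, 0101-, 011-1, 1-10-, 10011}
Coverage chart:
  m0: 0-0-0,00-00,0000-
  m1: 0000- ←essential
  m2: 0-0-0 ←essential
  m4: -0100,00-00
  m8: 0-0-0 ←essential
  m10: 0-0-0,0101-
  m11: 01-11,0101-
  m13: -1101,011-1
  m15: 0-111,01-11,011-1
  m19: 10011 ←essential
  m20: -0100,1-10-
  m28: 1-10- ←essential
  m29: -1101,1-10-
Essential: 0-0-0, 0000-, 1-10-, 10011

YES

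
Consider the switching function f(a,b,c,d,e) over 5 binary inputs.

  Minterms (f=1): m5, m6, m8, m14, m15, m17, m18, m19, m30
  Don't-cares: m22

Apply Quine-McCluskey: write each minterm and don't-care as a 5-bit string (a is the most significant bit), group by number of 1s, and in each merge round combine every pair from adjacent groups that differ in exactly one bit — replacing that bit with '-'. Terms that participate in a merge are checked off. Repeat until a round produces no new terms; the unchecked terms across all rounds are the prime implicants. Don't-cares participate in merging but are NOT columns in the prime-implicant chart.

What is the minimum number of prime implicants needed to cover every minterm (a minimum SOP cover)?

6

Round 0: 00101 00110✓ 01000 01110✓ 01111✓ 10001✓ 10010✓ 10011✓ 10110✓ 11110✓
Round 1: -0110✓ -1110✓ 0-110✓ 0111- 1-110✓ 10-10 100-1 1001-
Round 2: --110
PIs = {--110, 00101, 01000, 0111-, 10-10, 100-1, 1001-}
Coverage chart:
  m5: 00101 ←essential
  m6: --110 ←essential
  m8: 01000 ←essential
  m14: --110,0111-
  m15: 0111- ←essential
  m17: 100-1 ←essential
  m18: 10-10,1001-
  m19: 100-1,1001-
  m30: --110 ←essential
Essential: --110, 00101, 01000, 0111-, 100-1
Petrick residual → 10-10
Min cover (6 terms): cde' + a'b'cd'e + a'bc'd'e' + a'bcd + ab'de' + ab'c'e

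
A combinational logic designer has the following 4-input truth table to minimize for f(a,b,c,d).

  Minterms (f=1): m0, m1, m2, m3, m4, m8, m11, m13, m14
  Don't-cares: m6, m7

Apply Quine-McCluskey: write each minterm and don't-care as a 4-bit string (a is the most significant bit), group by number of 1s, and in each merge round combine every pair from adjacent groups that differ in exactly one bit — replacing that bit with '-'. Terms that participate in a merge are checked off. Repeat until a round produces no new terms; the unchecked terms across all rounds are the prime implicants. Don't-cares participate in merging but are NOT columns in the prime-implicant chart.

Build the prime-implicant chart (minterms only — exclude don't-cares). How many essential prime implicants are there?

[col 0] 0000*, 0001*, 0010*, 0011*, 0100*, 0110*, 0111*, 1000*, 1011*, 1101, 1110*
[col 1] -000, -011, -110, 0-00*, 0-10*, 0-11*, 00-0*, 00-1*, 000-*, 001-*, 01-0*, 011-*
[col 2] 0--0, 0-1-, 00--
Prime implicants: -000, -011, -110, 0--0, 0-1-, 00--, 1101
PI chart (minterm → PIs covering it):
  0 | -000,0--0,00--
  1 | 00--  (sole → essential)
  2 | 0--0,0-1-,00--
  3 | -011,0-1-,00--
  4 | 0--0  (sole → essential)
  8 | -000  (sole → essential)
  11 | -011  (sole → essential)
  13 | 1101  (sole → essential)
  14 | -110  (sole → essential)
Essential prime implicants: -000, -011, -110, 0--0, 00--, 1101

6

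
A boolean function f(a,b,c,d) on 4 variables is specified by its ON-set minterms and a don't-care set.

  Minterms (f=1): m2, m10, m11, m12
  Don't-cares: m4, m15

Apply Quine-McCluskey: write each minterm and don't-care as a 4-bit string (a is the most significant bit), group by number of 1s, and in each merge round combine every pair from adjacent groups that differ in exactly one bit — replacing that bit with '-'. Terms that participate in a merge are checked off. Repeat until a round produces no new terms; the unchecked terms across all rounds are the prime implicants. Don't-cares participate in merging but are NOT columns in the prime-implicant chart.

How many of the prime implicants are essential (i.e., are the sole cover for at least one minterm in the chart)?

Round 0: 0010✓ 0100✓ 1010✓ 1011✓ 1100✓ 1111✓
Round 1: -010 -100 1-11 101-
PIs = {-010, -100, 1-11, 101-}
Coverage chart:
  m2: -010 ←essential
  m10: -010,101-
  m11: 1-11,101-
  m12: -100 ←essential
Essential: -010, -100

2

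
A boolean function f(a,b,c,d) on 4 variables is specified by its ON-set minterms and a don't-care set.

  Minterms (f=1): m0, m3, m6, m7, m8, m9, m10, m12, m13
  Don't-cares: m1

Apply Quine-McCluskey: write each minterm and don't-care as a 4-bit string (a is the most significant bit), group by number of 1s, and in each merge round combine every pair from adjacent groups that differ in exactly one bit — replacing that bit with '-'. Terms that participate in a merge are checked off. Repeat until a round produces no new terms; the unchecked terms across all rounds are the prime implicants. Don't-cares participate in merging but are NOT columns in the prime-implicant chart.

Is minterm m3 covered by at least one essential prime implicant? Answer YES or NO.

[col 0] 0000*, 0001*, 0011*, 0110*, 0111*, 1000*, 1001*, 1010*, 1100*, 1101*
[col 1] -000*, -001*, 0-11, 00-1, 000-*, 011-, 1-00*, 1-01*, 10-0, 100-*, 110-*
[col 2] -00-, 1-0-
Prime implicants: -00-, 0-11, 00-1, 011-, 1-0-, 10-0
PI chart (minterm → PIs covering it):
  0 | -00-  (sole → essential)
  3 | 0-11,00-1
  6 | 011-  (sole → essential)
  7 | 0-11,011-
  8 | -00-,1-0-,10-0
  9 | -00-,1-0-
  10 | 10-0  (sole → essential)
  12 | 1-0-  (sole → essential)
  13 | 1-0-  (sole → essential)
Essential prime implicants: -00-, 011-, 1-0-, 10-0

NO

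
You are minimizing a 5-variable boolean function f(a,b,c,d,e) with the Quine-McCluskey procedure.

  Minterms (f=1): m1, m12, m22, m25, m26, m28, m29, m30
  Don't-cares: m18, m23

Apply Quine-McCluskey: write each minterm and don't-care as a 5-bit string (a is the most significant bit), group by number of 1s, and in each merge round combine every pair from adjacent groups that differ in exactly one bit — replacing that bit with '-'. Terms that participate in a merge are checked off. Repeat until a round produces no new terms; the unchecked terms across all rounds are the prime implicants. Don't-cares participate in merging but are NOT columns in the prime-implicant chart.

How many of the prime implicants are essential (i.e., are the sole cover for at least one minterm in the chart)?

size-2^0 implicants → 00001  01100(✓)  10010(✓)  10110(✓)  10111(✓)  11001(✓)  11010(✓)  11100(✓)  11101(✓)  11110(✓)
size-2^1 implicants → -1100  1-010(✓)  1-110(✓)  10-10(✓)  1011-  11-01  11-10(✓)  111-0  1110-
size-2^2 implicants → 1--10
Unchecked terms (primes): -1100, 00001, 1--10, 1011-, 11-01, 111-0, 1110-
Minterm coverage:
  m1 ⊆ 00001 [E]
  m12 ⊆ -1100 [E]
  m22 ⊆ 1--10,1011-
  m25 ⊆ 11-01 [E]
  m26 ⊆ 1--10 [E]
  m28 ⊆ -1100,111-0,1110-
  m29 ⊆ 11-01,1110-
  m30 ⊆ 1--10,111-0
E = {-1100, 00001, 1--10, 11-01}

4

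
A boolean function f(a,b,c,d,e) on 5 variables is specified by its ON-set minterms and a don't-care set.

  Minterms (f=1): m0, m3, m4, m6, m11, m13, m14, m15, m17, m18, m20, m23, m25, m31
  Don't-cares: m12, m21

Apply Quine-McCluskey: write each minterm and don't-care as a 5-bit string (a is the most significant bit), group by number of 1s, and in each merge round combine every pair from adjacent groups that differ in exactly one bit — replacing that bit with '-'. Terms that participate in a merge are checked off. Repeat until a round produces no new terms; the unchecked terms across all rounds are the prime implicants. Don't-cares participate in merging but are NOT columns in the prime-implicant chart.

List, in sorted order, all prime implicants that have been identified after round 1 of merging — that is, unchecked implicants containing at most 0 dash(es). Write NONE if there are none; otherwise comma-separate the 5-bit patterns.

Round 0: 00000✓ 00011✓ 00100✓ 00110✓ 01011✓ 01100✓ 01101✓ 01110✓ 01111✓ 10001✓ 10010 10100✓ 10101✓ 10111✓ 11001✓ 11111✓
Round 1: -0100 -1111 0-011 0-100✓ 0-110✓ 00-00 001-0✓ 01-11 011-0✓ 011-1✓ 0110-✓ 0111-✓ 1-001 1-111 10-01 101-1 1010-
Round 2: 0-1-0 011--
PIs = {-0100, -1111, 0-011, 0-1-0, 00-00, 01-11, 011--, 1-001, 1-111, 10-01, 10010, 101-1, 1010-}

10010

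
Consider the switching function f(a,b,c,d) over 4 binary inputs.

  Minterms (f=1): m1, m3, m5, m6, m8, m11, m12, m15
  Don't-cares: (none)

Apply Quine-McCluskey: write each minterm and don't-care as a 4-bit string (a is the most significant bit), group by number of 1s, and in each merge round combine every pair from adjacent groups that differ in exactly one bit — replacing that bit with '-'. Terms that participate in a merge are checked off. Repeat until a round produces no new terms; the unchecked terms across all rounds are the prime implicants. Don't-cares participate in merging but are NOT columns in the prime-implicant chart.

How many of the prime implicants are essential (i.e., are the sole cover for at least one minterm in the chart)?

size-2^0 implicants → 0001(✓)  0011(✓)  0101(✓)  0110  1000(✓)  1011(✓)  1100(✓)  1111(✓)
size-2^1 implicants → -011  0-01  00-1  1-00  1-11
Unchecked terms (primes): -011, 0-01, 00-1, 0110, 1-00, 1-11
Minterm coverage:
  m1 ⊆ 0-01,00-1
  m3 ⊆ -011,00-1
  m5 ⊆ 0-01 [E]
  m6 ⊆ 0110 [E]
  m8 ⊆ 1-00 [E]
  m11 ⊆ -011,1-11
  m12 ⊆ 1-00 [E]
  m15 ⊆ 1-11 [E]
E = {0-01, 0110, 1-00, 1-11}

4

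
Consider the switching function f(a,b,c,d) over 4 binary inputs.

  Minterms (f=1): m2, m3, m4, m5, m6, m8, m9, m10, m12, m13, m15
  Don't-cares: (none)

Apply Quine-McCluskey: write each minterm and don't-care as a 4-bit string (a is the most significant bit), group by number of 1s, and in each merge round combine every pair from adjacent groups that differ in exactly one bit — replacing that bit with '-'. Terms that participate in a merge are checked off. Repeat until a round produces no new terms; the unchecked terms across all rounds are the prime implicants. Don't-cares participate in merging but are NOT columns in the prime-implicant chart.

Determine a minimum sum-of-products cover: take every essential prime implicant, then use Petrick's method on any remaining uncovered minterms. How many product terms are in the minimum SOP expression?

[col 0] 0010*, 0011*, 0100*, 0101*, 0110*, 1000*, 1001*, 1010*, 1100*, 1101*, 1111*
[col 1] -010, -100*, -101*, 0-10, 001-, 01-0, 010-*, 1-00*, 1-01*, 10-0, 100-*, 11-1, 110-*
[col 2] -10-, 1-0-
Prime implicants: -010, -10-, 0-10, 001-, 01-0, 1-0-, 10-0, 11-1
PI chart (minterm → PIs covering it):
  2 | -010,0-10,001-
  3 | 001-  (sole → essential)
  4 | -10-,01-0
  5 | -10-  (sole → essential)
  6 | 0-10,01-0
  8 | 1-0-,10-0
  9 | 1-0-  (sole → essential)
  10 | -010,10-0
  12 | -10-,1-0-
  13 | -10-,1-0-,11-1
  15 | 11-1  (sole → essential)
Essential prime implicants: -10-, 001-, 1-0-, 11-1
Petrick residual → -010, 0-10
Minimum SOP uses 6 PIs: b'cd' + bc' + a'cd' + a'b'c + ac' + abd

6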